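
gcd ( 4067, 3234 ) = 49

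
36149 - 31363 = 4786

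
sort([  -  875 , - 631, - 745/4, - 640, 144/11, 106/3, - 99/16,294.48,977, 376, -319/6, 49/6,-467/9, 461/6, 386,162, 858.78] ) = [ - 875, - 640,-631, - 745/4,-319/6, - 467/9,-99/16,49/6,144/11,106/3,461/6,162,294.48, 376, 386,858.78, 977] 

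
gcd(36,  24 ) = 12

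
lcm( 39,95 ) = 3705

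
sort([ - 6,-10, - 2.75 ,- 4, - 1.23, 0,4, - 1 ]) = [ - 10, - 6, - 4, - 2.75,-1.23, - 1,0,4] 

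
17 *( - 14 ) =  - 238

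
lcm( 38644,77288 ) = 77288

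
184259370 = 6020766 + 178238604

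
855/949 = 855/949 =0.90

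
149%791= 149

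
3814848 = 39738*96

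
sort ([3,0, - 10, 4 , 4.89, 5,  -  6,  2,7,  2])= [ - 10, - 6,0,2,2,3, 4,  4.89,5,7 ]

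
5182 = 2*2591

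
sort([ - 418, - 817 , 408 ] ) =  [ -817,-418,408]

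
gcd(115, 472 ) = 1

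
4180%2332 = 1848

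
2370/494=4+197/247 = 4.80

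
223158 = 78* 2861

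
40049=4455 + 35594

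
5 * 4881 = 24405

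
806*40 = 32240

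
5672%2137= 1398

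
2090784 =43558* 48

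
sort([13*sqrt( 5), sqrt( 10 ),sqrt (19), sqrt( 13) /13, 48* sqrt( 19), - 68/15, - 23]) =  [ - 23, - 68/15, sqrt (13) /13, sqrt( 10), sqrt( 19), 13*sqrt( 5 ), 48*sqrt( 19)]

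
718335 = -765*(  -  939)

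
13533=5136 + 8397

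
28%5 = 3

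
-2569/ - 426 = 6 + 13/426  =  6.03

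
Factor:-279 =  - 3^2 * 31^1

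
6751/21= 6751/21=   321.48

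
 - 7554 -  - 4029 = -3525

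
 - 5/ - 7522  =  5/7522 = 0.00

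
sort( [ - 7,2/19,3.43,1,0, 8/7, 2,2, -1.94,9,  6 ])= [ -7, - 1.94,0 , 2/19, 1,8/7, 2,2, 3.43,6,9]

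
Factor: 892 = 2^2*223^1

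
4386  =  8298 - 3912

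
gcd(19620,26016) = 12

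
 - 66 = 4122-4188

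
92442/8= 11555 + 1/4  =  11555.25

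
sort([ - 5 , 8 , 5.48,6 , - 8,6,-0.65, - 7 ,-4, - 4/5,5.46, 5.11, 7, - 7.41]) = [-8 , - 7.41, - 7, - 5, - 4,-4/5 ,-0.65,5.11, 5.46,  5.48 , 6,6, 7, 8]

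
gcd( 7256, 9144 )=8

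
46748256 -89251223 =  - 42502967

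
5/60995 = 1/12199  =  0.00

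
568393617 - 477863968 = 90529649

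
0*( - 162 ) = 0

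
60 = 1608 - 1548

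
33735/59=571 +46/59 = 571.78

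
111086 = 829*134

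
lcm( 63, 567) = 567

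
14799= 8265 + 6534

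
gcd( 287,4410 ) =7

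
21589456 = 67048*322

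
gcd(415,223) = 1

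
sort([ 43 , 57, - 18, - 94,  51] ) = [ - 94, - 18, 43,51, 57]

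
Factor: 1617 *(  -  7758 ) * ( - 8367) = 104961387762 = 2^1 * 3^4 * 7^2*11^1  *  431^1*2789^1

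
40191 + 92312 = 132503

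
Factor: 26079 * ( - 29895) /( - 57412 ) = 779631705/57412 = 2^ ( - 2 )*3^2*5^1*31^( - 1 ) * 463^( - 1 )*1993^1 * 8693^1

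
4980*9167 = 45651660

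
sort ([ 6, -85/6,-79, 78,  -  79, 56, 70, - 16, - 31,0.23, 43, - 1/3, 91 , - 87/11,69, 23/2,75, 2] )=[ - 79, - 79, - 31, - 16, - 85/6, - 87/11, - 1/3  ,  0.23, 2, 6, 23/2,43, 56, 69,70 , 75 , 78,91 ] 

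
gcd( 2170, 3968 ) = 62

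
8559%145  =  4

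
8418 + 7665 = 16083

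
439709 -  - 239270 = 678979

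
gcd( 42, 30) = 6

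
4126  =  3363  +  763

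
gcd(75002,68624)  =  2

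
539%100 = 39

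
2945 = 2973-28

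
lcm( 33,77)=231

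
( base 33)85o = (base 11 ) 6762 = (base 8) 21305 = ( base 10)8901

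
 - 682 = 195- 877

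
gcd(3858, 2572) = 1286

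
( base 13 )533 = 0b1101110111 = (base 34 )q3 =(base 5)12022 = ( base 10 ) 887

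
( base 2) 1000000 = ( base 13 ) 4C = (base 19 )37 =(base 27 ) 2a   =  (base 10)64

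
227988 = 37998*6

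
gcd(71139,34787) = 1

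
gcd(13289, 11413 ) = 1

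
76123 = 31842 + 44281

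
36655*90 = 3298950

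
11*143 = 1573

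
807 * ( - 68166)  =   - 55009962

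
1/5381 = 1/5381 = 0.00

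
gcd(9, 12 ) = 3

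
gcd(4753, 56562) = 1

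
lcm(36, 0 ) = 0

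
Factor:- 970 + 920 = - 50= - 2^1*5^2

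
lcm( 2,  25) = 50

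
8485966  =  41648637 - 33162671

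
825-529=296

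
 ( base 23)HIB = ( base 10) 9418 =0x24CA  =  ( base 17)1FA0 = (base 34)850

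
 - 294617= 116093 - 410710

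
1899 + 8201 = 10100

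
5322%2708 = 2614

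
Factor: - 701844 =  - 2^2* 3^1 * 11^1*13^1*409^1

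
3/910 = 3/910 =0.00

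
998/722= 1+138/361 = 1.38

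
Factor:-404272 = -2^4*11^1* 2297^1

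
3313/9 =368 + 1/9 = 368.11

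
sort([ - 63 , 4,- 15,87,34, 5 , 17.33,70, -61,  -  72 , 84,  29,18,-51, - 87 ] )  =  [ - 87, - 72, - 63,  -  61, - 51, -15,4,5,17.33,18,29,34,70,  84,87] 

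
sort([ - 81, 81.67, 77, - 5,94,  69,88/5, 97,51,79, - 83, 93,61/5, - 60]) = [ - 83, - 81, - 60, - 5,61/5,88/5,  51,69,77 , 79, 81.67, 93, 94, 97 ] 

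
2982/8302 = 213/593 = 0.36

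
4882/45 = 4882/45 = 108.49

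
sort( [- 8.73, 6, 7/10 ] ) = [  -  8.73,7/10,6] 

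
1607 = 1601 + 6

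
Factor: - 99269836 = -2^2 * 24817459^1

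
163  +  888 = 1051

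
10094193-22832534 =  - 12738341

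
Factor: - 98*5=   -  490 = - 2^1*5^1*7^2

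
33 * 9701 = 320133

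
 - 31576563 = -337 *93699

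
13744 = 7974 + 5770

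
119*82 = 9758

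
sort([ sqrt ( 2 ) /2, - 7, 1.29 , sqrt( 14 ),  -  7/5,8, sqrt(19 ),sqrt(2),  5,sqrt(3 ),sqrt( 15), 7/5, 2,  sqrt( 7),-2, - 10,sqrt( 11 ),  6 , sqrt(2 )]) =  [ -10, - 7,-2, - 7/5, sqrt(2)/2,1.29, 7/5,sqrt( 2), sqrt(2), sqrt(3) , 2, sqrt(7 ),sqrt( 11), sqrt (14 ), sqrt(15), sqrt(19), 5 , 6, 8] 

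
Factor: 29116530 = 2^1 * 3^3*5^1*107839^1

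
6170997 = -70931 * ( - 87 )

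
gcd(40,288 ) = 8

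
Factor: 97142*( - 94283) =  - 2^1  *7^1*13469^1*48571^1=- 9158839186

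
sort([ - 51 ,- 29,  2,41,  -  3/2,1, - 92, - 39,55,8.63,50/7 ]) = [ - 92  , - 51, - 39,- 29,- 3/2,1,2, 50/7,8.63,41,55]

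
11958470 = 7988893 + 3969577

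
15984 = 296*54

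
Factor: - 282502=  - 2^1*11^1*12841^1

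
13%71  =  13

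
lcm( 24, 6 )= 24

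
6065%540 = 125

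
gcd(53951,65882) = 1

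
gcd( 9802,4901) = 4901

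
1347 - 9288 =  - 7941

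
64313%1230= 353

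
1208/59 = 20 + 28/59 = 20.47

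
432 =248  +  184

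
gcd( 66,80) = 2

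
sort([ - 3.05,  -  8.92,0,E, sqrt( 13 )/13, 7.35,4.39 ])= [-8.92,-3.05, 0, sqrt( 13 ) /13, E, 4.39,  7.35]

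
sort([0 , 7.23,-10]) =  [ - 10, 0 , 7.23]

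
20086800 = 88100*228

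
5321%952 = 561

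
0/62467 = 0 = 0.00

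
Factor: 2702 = 2^1 * 7^1*193^1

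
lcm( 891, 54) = 1782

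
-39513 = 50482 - 89995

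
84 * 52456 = 4406304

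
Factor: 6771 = 3^1*37^1*61^1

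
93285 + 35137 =128422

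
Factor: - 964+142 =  - 822 = - 2^1*3^1*137^1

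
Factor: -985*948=-933780= - 2^2 * 3^1*5^1*79^1*197^1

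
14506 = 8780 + 5726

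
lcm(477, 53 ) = 477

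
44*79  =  3476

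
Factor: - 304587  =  -3^3*29^1*389^1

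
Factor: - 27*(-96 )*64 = 165888=2^11*3^4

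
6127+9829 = 15956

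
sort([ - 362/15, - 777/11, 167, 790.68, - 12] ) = [ - 777/11, - 362/15,-12, 167, 790.68 ]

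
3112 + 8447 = 11559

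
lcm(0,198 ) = 0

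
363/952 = 363/952 = 0.38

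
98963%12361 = 75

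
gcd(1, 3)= 1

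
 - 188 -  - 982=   794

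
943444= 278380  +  665064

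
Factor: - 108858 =-2^1*3^1*18143^1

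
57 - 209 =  - 152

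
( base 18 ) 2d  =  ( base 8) 61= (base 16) 31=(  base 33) 1g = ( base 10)49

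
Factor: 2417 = 2417^1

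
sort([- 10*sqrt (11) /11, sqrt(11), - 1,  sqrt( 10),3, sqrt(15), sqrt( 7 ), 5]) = [  -  10*sqrt( 11 ) /11, - 1, sqrt (7),3, sqrt ( 10 ),sqrt( 11), sqrt(15),5]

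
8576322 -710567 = 7865755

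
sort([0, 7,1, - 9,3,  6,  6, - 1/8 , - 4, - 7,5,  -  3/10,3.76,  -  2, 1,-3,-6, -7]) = [ - 9, - 7 ,  -  7, - 6,-4, - 3, - 2, - 3/10,  -  1/8 , 0,1, 1, 3, 3.76, 5,6 , 6,7] 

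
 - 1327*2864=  - 3800528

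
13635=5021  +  8614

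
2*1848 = 3696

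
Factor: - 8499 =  - 3^1*2833^1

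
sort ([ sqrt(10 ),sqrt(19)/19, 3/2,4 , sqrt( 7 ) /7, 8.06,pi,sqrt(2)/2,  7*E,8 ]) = [ sqrt( 19)/19,sqrt(7)/7 , sqrt( 2 )/2,3/2,pi,sqrt( 10),4, 8,8.06 , 7*E ] 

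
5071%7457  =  5071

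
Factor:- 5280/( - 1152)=2^( - 2)*3^( - 1)*5^1*11^1 = 55/12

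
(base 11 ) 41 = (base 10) 45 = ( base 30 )1F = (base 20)25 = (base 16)2d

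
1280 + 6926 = 8206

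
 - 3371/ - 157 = 3371/157 = 21.47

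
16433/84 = 16433/84 = 195.63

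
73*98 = 7154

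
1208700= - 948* ( - 1275) 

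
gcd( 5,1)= 1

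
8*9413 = 75304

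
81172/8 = 20293/2  =  10146.50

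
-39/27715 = -1 + 27676/27715 = - 0.00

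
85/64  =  1 + 21/64 = 1.33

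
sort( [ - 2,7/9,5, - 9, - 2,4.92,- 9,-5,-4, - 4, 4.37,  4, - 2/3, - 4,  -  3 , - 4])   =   [ - 9, - 9,-5, - 4, - 4, - 4,-4, - 3, - 2, - 2, - 2/3,7/9 , 4,4.37,4.92,5 ]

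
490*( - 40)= - 19600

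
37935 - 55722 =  - 17787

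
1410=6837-5427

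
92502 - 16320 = 76182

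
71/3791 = 71/3791 = 0.02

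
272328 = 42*6484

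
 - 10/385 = - 1 + 75/77 = -0.03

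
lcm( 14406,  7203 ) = 14406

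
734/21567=734/21567  =  0.03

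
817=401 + 416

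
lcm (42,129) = 1806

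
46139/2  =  46139/2 = 23069.50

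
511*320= 163520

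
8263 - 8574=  - 311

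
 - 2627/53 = -2627/53 = - 49.57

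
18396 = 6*3066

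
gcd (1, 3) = 1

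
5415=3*1805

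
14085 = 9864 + 4221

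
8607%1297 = 825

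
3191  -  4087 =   -  896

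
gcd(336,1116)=12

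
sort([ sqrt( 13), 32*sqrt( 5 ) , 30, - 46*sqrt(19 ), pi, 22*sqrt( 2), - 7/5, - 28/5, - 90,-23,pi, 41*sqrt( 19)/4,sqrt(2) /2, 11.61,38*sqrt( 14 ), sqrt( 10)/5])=[ - 46*sqrt( 19), - 90, - 23, - 28/5,-7/5,  sqrt ( 10) /5,sqrt( 2)/2,pi, pi, sqrt( 13),11.61 , 30, 22*sqrt(2 ),41 * sqrt( 19)/4 , 32 * sqrt( 5) , 38 * sqrt(14 )]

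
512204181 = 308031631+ 204172550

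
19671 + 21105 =40776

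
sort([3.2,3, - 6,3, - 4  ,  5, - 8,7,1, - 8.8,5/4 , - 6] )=[ - 8.8, - 8, - 6 , - 6, - 4,  1,5/4 , 3 , 3, 3.2,5,  7 ]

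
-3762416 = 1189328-4951744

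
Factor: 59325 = 3^1 * 5^2*7^1*113^1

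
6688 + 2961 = 9649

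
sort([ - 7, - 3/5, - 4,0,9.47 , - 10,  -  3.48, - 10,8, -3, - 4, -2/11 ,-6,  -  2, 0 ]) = [ - 10 , - 10, - 7, - 6, - 4, - 4 , - 3.48, - 3, - 2,-3/5, - 2/11,0,0,  8, 9.47 ]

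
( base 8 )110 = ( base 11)66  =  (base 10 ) 72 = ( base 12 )60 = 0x48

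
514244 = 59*8716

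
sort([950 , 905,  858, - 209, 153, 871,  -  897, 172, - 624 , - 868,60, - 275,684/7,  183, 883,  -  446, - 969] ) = [ - 969, - 897 ,  -  868, - 624, - 446, - 275, - 209,60,  684/7 , 153,  172, 183, 858,871 , 883, 905,950 ] 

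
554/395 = 1 + 159/395 = 1.40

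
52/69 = 52/69= 0.75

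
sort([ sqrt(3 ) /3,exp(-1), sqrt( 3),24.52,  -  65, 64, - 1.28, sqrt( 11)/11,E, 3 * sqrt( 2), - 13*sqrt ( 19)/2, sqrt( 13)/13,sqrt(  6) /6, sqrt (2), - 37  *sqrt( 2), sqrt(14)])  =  [ - 65,-37 * sqrt ( 2),-13*sqrt( 19) /2,  -  1.28, sqrt( 13)/13, sqrt( 11)/11,exp( - 1 ),sqrt( 6) /6, sqrt(3 ) /3,sqrt( 2) , sqrt(3), E,sqrt( 14) , 3*sqrt(  2 ), 24.52, 64] 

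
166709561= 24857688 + 141851873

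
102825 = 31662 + 71163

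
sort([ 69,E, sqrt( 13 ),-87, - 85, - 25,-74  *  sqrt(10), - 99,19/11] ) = [  -  74*sqrt(10), - 99, - 87,-85 ,  -  25, 19/11,  E, sqrt(13), 69] 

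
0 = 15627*0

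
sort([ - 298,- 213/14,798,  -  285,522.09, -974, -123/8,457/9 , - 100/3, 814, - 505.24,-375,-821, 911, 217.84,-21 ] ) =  [  -  974  ,-821, - 505.24, - 375, - 298, - 285  , - 100/3, -21,- 123/8, - 213/14, 457/9, 217.84, 522.09, 798,814, 911]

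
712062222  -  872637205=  - 160574983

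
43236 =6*7206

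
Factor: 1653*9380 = 15505140 = 2^2*3^1 *5^1*7^1*19^1*29^1*67^1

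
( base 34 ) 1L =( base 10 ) 55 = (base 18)31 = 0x37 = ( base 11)50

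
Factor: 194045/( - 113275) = - 197/115 = - 5^( - 1 ) * 23^( - 1 )*197^1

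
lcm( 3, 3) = 3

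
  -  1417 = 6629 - 8046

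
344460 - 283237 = 61223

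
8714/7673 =8714/7673 = 1.14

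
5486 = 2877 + 2609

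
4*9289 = 37156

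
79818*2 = 159636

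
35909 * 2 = 71818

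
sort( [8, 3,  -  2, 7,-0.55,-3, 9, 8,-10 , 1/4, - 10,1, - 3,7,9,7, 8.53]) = [  -  10, - 10,-3,  -  3,-2,  -  0.55,  1/4,1, 3, 7,7,7, 8, 8,8.53,9, 9] 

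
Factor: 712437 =3^1*11^1*21589^1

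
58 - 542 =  - 484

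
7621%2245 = 886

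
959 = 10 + 949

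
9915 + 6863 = 16778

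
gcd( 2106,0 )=2106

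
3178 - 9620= - 6442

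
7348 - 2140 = 5208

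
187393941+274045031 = 461438972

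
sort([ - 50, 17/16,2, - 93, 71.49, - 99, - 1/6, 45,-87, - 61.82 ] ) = [ - 99, - 93, - 87, - 61.82, - 50, - 1/6, 17/16, 2, 45  ,  71.49 ]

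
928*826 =766528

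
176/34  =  88/17=5.18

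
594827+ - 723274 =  - 128447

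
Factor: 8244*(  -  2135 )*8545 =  - 150400032300 = - 2^2*3^2*5^2*7^1*61^1*229^1*1709^1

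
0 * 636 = 0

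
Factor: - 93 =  - 3^1*31^1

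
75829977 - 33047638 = 42782339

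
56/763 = 8/109 = 0.07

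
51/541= 51/541 = 0.09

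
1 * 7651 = 7651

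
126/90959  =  126/90959 = 0.00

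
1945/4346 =1945/4346 =0.45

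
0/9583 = 0 = 0.00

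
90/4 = 45/2 = 22.50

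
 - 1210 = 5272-6482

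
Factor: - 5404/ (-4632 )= 2^( - 1) *3^ ( - 1)*7^1   =  7/6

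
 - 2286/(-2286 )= 1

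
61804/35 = 1765 + 29/35 = 1765.83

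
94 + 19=113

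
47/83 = 47/83 = 0.57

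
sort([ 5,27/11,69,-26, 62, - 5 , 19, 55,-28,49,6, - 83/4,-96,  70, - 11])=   [ - 96,-28,-26, - 83/4,- 11,-5,27/11, 5,6,  19,49,55, 62,69,70]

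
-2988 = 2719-5707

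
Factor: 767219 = 31^1 * 24749^1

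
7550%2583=2384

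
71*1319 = 93649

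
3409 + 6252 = 9661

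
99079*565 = 55979635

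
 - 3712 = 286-3998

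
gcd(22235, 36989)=1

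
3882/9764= 1941/4882  =  0.40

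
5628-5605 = 23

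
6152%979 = 278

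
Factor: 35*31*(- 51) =-55335 = - 3^1 * 5^1*7^1*17^1*31^1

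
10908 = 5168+5740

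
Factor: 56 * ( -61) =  - 2^3 * 7^1 * 61^1 = - 3416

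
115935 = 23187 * 5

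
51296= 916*56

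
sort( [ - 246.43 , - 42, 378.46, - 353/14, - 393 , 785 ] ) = [ - 393, - 246.43, - 42, - 353/14,378.46,785]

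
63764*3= 191292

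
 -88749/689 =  -88749/689 = -128.81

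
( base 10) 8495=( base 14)314b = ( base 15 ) 27B5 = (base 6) 103155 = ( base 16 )212F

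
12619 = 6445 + 6174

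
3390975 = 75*45213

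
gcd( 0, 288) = 288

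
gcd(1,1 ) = 1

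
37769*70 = 2643830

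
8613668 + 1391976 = 10005644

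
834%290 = 254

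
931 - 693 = 238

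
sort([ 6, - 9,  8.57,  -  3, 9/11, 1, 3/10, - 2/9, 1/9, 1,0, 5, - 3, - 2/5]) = [-9, - 3, - 3,  -  2/5, - 2/9 , 0,1/9, 3/10, 9/11, 1,  1, 5,  6, 8.57]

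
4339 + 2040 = 6379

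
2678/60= 1339/30 =44.63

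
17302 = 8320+8982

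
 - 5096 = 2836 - 7932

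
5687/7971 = 5687/7971 = 0.71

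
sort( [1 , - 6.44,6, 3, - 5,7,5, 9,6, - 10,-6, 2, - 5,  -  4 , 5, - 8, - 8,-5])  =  [ - 10, - 8, - 8, - 6.44, - 6, - 5, - 5,-5 , - 4, 1,2,3,5,  5, 6, 6,7,9 ]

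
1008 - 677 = 331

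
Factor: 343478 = 2^1*263^1*653^1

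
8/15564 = 2/3891= 0.00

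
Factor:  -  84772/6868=-17^( -1) * 101^( - 1 ) * 21193^1 = - 21193/1717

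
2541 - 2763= -222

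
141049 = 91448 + 49601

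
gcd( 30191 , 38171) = 133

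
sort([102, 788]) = [102,788]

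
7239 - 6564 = 675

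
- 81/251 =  - 81/251 = - 0.32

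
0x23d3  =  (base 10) 9171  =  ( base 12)5383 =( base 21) KGF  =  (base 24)FM3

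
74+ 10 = 84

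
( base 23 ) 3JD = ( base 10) 2037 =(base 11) 1592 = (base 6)13233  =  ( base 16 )7f5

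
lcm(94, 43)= 4042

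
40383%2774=1547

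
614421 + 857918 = 1472339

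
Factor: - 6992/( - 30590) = 8/35 = 2^3 * 5^( -1) * 7^( - 1)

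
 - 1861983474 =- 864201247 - 997782227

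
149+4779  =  4928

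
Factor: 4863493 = 4863493^1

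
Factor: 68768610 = 2^1*3^1*5^1*43^1 * 53309^1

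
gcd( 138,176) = 2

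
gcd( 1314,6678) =18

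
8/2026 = 4/1013= 0.00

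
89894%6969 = 6266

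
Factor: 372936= 2^3*3^1*41^1 * 379^1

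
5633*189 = 1064637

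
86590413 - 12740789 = 73849624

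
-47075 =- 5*9415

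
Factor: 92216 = 2^3*11527^1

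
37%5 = 2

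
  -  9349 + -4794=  - 14143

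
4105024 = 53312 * 77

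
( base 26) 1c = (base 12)32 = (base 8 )46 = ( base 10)38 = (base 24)1e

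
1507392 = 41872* 36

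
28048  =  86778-58730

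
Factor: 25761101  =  1301^1*19801^1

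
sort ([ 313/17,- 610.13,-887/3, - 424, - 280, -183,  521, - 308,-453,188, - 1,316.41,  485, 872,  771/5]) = [ - 610.13, - 453, - 424, - 308, - 887/3,  -  280, - 183, - 1,  313/17, 771/5, 188,  316.41, 485,  521, 872] 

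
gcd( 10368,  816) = 48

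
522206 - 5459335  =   - 4937129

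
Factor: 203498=2^1*101749^1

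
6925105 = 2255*3071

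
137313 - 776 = 136537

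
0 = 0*54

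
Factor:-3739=-3739^1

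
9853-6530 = 3323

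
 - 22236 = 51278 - 73514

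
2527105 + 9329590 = 11856695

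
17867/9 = 1985 + 2/9  =  1985.22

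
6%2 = 0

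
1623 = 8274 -6651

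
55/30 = 11/6 = 1.83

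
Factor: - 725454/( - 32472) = 983/44 = 2^(-2)*11^(-1 )*983^1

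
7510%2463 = 121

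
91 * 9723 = 884793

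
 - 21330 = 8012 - 29342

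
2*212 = 424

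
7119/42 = 169 + 1/2 = 169.50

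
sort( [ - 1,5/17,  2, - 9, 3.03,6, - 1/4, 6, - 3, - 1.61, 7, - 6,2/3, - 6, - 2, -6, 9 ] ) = [ - 9,  -  6,- 6,-6,-3, - 2, -1.61,  -  1, - 1/4,5/17,2/3, 2, 3.03,6,  6,7,  9]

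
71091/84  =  23697/28 =846.32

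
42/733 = 42/733 = 0.06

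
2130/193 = 11 + 7/193 = 11.04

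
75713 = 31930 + 43783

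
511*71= 36281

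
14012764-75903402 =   -  61890638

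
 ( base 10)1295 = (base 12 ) 8bb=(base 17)483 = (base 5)20140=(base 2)10100001111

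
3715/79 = 47 + 2/79 = 47.03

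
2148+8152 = 10300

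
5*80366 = 401830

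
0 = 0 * 43565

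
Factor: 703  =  19^1*37^1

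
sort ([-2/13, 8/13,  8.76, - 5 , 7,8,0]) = [ - 5, - 2/13,0,8/13,7, 8,8.76 ]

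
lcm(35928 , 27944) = 251496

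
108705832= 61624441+47081391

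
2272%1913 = 359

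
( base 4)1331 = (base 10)125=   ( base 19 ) 6B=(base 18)6h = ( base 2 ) 1111101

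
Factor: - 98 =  - 2^1 * 7^2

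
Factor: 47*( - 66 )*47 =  - 145794  =  - 2^1*3^1*11^1*47^2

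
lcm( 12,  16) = 48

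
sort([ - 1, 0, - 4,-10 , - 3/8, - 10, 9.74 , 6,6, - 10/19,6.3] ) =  [ - 10, - 10, - 4,  -  1, - 10/19,-3/8, 0,6 , 6, 6.3, 9.74 ]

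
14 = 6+8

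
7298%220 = 38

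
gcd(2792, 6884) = 4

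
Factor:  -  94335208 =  - 2^3*11^1*1071991^1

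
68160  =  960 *71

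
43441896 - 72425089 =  - 28983193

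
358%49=15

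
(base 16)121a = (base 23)8hb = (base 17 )G0A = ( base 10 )4634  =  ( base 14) 1990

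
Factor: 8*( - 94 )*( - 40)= 30080=2^7*5^1*47^1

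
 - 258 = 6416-6674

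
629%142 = 61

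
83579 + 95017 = 178596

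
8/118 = 4/59 = 0.07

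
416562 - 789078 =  - 372516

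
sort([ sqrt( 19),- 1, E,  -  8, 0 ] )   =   [-8, - 1,0,E, sqrt( 19)] 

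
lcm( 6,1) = 6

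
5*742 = 3710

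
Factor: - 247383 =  - 3^2*27487^1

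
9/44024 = 9/44024=0.00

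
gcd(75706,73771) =1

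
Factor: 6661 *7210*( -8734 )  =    -  2^2*5^1 * 7^1 * 11^1*103^1 *397^1*6661^1 = - 419457424540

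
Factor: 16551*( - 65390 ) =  - 2^1*3^3*5^1*13^1*503^1*613^1 = - 1082269890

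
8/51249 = 8/51249  =  0.00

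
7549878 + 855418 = 8405296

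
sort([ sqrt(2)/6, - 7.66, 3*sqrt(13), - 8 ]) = [-8, - 7.66,sqrt( 2)/6,3 * sqrt( 13) ]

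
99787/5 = 19957 + 2/5  =  19957.40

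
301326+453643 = 754969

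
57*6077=346389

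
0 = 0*71375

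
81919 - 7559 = 74360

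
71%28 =15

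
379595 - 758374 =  - 378779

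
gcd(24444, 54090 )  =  18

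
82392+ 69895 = 152287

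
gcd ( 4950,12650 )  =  550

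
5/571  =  5/571  =  0.01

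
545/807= 545/807=0.68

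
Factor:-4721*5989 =-53^1*113^1*4721^1 = -28274069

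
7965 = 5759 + 2206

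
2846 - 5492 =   -  2646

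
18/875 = 18/875  =  0.02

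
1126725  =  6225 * 181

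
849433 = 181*4693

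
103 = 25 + 78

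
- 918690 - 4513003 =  - 5431693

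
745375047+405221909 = 1150596956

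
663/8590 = 663/8590  =  0.08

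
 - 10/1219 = -1 + 1209/1219 = - 0.01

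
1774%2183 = 1774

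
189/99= 21/11 = 1.91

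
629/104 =6 + 5/104 = 6.05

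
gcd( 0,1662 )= 1662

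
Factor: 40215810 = 2^1 * 3^1 * 5^1 * 1340527^1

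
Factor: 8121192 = 2^3*3^1*338383^1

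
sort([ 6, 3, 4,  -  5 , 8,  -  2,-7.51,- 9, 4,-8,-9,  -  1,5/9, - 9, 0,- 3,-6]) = [  -  9, - 9,  -  9, - 8, - 7.51, - 6,  -  5,- 3, - 2, - 1, 0 , 5/9,  3,4,  4, 6, 8 ]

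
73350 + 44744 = 118094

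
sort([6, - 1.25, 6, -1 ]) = [-1.25, - 1, 6, 6]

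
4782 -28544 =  - 23762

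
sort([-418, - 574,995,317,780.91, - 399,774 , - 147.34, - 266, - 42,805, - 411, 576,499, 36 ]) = [ - 574, - 418 , - 411,-399, - 266, - 147.34, - 42, 36,317, 499,576,774,780.91,805,995 ]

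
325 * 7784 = 2529800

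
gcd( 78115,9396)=1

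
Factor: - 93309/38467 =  - 3^1*11^( - 1 ) *13^( - 1)*19^1* 269^( - 1)*1637^1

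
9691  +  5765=15456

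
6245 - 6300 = -55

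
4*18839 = 75356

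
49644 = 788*63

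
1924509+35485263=37409772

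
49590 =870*57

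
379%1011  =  379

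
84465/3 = 28155 = 28155.00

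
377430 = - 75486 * ( - 5 ) 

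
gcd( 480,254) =2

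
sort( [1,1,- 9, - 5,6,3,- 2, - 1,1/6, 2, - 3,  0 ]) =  [  -  9, - 5, - 3,- 2, - 1,0, 1/6, 1,1, 2,3,6] 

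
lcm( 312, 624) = 624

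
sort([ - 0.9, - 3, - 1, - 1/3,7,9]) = [ - 3, - 1,  -  0.9, - 1/3,7 , 9]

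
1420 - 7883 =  - 6463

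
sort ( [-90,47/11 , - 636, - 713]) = [ - 713,  -  636, -90, 47/11 ] 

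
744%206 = 126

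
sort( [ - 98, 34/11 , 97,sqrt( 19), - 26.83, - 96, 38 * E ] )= [ - 98,-96, - 26.83,34/11,sqrt (19 ), 97, 38*E ]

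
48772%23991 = 790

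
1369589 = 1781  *769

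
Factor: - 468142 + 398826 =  - 69316= - 2^2*13^1*31^1*43^1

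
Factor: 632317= 7^1*103^1*877^1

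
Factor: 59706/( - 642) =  - 3^1*31^1 = - 93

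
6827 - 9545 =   -  2718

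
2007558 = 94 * 21357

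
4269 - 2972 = 1297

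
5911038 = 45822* 129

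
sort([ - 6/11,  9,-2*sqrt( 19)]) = [ - 2*sqrt ( 19),-6/11 , 9]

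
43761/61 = 43761/61 = 717.39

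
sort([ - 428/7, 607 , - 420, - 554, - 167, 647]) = [-554,- 420,- 167, - 428/7,  607, 647] 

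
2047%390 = 97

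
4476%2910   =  1566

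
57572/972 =59 + 56/243  =  59.23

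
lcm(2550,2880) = 244800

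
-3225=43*( - 75 )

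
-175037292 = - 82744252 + - 92293040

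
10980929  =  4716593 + 6264336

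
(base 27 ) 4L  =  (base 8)201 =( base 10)129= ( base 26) 4P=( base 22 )5j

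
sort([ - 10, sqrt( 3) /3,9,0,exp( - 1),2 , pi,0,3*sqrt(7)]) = [ - 10,0,0,exp( - 1),sqrt( 3)/3,2, pi,3*sqrt( 7), 9] 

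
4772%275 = 97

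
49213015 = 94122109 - 44909094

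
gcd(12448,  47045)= 1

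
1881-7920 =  -6039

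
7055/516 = 13 + 347/516 =13.67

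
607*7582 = 4602274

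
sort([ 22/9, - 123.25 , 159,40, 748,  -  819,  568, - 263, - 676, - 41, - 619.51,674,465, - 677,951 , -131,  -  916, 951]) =[ - 916, - 819, - 677, - 676, - 619.51, - 263 , - 131, - 123.25, -41,22/9,40,159,465, 568, 674,748, 951, 951]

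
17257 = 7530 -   -  9727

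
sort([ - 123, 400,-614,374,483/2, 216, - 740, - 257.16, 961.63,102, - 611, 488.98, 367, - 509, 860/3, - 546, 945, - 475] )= [ - 740,-614, - 611,  -  546, - 509, - 475,  -  257.16, - 123, 102, 216,483/2,860/3,  367  ,  374, 400,  488.98, 945, 961.63 ]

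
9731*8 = 77848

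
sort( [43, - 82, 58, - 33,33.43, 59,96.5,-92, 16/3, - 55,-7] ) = [ - 92,-82, - 55, - 33, - 7, 16/3, 33.43,  43,58, 59, 96.5 ] 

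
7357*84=617988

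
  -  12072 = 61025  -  73097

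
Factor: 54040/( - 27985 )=-56/29 = - 2^3*7^1*29^ ( - 1)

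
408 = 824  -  416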